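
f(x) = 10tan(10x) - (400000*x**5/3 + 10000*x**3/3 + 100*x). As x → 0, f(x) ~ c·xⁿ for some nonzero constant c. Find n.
7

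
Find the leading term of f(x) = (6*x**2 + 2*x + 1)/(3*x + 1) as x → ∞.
2*x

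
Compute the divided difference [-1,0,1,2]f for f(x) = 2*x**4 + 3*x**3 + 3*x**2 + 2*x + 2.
7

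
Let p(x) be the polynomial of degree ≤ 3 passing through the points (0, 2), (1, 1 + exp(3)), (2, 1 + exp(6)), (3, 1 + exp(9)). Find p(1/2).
-5*exp(6)/16 + 21/16 + 15*exp(3)/16 + exp(9)/16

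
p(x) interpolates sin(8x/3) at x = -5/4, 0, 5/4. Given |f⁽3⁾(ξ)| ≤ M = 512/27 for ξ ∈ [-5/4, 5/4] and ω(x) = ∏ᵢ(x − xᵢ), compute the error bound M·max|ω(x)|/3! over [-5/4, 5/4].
1000*sqrt(3)/729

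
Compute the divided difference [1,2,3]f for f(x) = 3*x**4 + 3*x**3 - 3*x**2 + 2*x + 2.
90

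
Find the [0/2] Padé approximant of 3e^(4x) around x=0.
3/(8*x**2 - 4*x + 1)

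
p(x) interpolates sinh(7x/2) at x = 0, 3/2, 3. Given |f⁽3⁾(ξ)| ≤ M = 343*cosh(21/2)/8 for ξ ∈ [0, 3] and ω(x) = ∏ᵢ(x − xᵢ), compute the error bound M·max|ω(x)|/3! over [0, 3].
343*sqrt(3)*cosh(21/2)/64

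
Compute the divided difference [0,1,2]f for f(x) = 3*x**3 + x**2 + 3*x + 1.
10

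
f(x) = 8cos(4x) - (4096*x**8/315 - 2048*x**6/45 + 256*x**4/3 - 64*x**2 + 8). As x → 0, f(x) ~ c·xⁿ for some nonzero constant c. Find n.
10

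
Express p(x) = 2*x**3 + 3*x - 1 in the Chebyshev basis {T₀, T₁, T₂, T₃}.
-T₀ + (9/2)T₁ + (1/2)T₃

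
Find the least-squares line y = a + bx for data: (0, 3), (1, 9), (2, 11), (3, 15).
a = 19/5, b = 19/5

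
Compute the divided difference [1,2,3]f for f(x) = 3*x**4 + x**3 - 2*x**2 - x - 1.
79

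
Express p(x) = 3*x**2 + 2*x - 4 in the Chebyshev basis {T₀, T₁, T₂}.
(-5/2)T₀ + (2)T₁ + (3/2)T₂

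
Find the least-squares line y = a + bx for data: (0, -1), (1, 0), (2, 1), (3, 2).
a = -1, b = 1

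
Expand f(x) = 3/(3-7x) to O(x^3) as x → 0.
1 + 7*x/3 + 49*x**2/9 + O(x**3)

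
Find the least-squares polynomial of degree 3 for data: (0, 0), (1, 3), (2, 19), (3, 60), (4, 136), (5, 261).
-1/21 + (38/63)x + (25/42)x² + (35/18)x³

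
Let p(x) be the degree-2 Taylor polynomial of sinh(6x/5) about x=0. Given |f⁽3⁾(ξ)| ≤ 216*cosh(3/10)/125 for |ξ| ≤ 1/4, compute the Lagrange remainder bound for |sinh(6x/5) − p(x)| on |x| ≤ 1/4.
9*cosh(3/10)/2000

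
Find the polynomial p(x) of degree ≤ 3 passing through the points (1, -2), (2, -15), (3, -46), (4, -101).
-x**3 - 3*x**2 + 3*x - 1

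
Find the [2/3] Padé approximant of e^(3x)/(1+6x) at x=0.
(117*x**2/148 + 282*x/185 + 1)/(3177*x**3/740 - 6021*x**2/740 + 837*x/185 + 1)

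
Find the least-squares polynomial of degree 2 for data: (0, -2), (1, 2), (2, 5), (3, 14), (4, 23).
-12/7 + (57/35)x + (8/7)x²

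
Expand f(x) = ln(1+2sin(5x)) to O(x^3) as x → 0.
10*x - 50*x**2 + O(x**3)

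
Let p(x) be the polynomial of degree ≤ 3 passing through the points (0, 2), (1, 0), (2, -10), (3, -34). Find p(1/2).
13/8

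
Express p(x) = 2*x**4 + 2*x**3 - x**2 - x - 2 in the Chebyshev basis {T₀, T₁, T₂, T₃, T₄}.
(-7/4)T₀ + (1/2)T₁ + (1/2)T₂ + (1/2)T₃ + (1/4)T₄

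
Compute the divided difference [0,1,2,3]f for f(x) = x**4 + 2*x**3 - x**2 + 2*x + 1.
8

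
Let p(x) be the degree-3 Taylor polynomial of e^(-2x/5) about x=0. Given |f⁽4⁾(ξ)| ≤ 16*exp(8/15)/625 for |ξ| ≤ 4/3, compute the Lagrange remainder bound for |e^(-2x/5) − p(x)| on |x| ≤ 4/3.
512*exp(8/15)/151875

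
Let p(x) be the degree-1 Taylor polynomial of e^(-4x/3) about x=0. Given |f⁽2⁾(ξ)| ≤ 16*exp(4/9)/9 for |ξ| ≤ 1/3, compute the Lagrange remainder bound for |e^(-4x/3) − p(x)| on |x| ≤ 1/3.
8*exp(4/9)/81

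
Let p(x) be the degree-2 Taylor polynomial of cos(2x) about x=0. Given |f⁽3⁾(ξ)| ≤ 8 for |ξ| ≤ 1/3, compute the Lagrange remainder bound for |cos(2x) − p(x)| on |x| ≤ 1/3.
4/81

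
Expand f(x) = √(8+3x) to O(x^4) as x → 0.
2*sqrt(2) + 3*sqrt(2)*x/8 - 9*sqrt(2)*x**2/256 + 27*sqrt(2)*x**3/4096 + O(x**4)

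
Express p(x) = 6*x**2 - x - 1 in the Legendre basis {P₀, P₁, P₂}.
P₀ - P₁ + (4)P₂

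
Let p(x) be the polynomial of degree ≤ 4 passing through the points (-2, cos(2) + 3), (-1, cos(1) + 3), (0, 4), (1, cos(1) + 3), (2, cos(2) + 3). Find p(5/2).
-75*cos(1)/16 + 175*cos(2)/64 + 381/64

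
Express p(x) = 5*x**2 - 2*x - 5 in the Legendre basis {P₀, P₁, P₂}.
(-10/3)P₀ + (-2)P₁ + (10/3)P₂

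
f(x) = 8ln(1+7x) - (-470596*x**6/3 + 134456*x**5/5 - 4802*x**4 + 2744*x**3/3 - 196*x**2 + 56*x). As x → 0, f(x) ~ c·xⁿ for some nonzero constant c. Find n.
7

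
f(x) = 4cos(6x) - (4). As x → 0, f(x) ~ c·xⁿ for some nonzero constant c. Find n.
2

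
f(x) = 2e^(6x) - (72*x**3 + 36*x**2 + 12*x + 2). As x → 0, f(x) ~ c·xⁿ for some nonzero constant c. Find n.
4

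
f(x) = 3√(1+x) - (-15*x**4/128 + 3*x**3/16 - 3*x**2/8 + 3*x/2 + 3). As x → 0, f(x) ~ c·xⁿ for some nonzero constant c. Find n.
5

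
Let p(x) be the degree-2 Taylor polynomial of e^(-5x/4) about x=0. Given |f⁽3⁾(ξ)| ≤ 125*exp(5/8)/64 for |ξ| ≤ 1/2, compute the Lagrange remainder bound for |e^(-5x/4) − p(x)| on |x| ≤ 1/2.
125*exp(5/8)/3072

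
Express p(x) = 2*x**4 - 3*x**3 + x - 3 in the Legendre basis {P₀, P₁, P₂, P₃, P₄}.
(-13/5)P₀ + (-4/5)P₁ + (8/7)P₂ + (-6/5)P₃ + (16/35)P₄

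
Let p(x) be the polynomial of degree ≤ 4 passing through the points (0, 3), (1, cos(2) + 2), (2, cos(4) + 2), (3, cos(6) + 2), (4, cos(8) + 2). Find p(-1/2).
189*cos(4)/64 - 45*cos(6)/32 + 35*cos(8)/128 - 105*cos(2)/32 + 571/128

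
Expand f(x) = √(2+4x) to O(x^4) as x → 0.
sqrt(2) + sqrt(2)*x - sqrt(2)*x**2/2 + sqrt(2)*x**3/2 + O(x**4)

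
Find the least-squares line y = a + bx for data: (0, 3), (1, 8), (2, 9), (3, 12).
a = 19/5, b = 14/5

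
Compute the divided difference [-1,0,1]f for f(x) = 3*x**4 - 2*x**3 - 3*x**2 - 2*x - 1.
0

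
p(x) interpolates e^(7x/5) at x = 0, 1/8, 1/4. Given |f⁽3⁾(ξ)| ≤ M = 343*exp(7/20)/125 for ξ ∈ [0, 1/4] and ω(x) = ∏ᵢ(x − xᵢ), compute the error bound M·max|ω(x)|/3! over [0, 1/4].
343*sqrt(3)*exp(7/20)/1728000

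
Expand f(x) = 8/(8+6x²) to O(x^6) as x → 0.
1 - 3*x**2/4 + 9*x**4/16 + O(x**6)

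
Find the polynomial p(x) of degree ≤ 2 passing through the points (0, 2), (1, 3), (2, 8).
2*x**2 - x + 2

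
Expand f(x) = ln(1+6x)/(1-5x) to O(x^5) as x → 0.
6*x + 12*x**2 + 132*x**3 + 336*x**4 + O(x**5)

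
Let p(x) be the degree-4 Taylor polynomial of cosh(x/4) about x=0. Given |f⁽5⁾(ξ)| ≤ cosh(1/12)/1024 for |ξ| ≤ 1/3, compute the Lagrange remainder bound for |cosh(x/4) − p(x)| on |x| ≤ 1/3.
cosh(1/12)/29859840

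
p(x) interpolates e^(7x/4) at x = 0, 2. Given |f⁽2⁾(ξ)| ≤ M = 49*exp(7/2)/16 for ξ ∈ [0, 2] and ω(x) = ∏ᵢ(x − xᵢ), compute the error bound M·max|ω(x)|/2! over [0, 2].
49*exp(7/2)/32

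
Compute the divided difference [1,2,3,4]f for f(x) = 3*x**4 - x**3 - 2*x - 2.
29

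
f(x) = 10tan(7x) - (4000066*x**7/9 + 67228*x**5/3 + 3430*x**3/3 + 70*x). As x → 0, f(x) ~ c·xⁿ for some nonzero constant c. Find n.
9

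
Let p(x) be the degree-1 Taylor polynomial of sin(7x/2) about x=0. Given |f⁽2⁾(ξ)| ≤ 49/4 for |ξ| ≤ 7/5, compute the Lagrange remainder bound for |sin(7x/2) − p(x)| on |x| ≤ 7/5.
2401/200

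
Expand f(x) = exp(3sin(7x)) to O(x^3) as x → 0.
1 + 21*x + 441*x**2/2 + O(x**3)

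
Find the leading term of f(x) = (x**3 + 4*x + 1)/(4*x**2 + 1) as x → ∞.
x/4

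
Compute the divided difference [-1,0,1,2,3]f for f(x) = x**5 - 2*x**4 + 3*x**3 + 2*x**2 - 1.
3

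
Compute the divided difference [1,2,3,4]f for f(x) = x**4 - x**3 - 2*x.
9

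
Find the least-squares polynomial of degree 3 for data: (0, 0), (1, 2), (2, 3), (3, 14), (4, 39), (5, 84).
3/14 + (215/84)x + (-18/7)x² + (13/12)x³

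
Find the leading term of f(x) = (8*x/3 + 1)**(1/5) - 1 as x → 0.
8*x/15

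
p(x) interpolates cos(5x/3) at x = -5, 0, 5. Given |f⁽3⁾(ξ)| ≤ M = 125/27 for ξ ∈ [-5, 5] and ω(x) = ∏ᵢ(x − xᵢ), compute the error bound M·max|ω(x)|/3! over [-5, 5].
15625*sqrt(3)/729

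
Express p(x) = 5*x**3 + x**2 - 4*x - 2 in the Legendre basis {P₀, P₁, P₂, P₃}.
(-5/3)P₀ - P₁ + (2/3)P₂ + (2)P₃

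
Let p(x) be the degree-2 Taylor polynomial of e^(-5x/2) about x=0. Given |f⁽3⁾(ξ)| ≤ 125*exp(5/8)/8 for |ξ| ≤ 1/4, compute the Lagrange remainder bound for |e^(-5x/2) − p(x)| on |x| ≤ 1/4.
125*exp(5/8)/3072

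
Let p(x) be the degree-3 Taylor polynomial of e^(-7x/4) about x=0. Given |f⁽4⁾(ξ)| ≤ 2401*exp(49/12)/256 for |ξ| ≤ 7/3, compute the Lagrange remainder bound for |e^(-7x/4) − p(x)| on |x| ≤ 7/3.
5764801*exp(49/12)/497664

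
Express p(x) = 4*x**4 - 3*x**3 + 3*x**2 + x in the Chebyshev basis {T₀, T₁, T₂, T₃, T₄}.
(3)T₀ + (-5/4)T₁ + (7/2)T₂ + (-3/4)T₃ + (1/2)T₄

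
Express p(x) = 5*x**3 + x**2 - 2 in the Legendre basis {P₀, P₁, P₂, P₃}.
(-5/3)P₀ + (3)P₁ + (2/3)P₂ + (2)P₃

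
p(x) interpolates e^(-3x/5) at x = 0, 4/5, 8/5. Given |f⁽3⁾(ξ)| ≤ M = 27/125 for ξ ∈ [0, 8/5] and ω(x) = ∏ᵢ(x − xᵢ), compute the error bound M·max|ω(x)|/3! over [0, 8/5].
64*sqrt(3)/15625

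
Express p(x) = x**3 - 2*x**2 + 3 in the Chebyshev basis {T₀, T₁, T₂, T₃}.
(2)T₀ + (3/4)T₁ - T₂ + (1/4)T₃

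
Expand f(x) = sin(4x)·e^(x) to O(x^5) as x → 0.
4*x + 4*x**2 - 26*x**3/3 - 10*x**4 + O(x**5)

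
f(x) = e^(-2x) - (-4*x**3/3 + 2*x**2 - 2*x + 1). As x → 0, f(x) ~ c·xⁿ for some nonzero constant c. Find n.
4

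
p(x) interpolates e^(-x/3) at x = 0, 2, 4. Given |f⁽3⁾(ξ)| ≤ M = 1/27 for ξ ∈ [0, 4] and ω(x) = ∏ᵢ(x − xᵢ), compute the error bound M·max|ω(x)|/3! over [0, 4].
8*sqrt(3)/729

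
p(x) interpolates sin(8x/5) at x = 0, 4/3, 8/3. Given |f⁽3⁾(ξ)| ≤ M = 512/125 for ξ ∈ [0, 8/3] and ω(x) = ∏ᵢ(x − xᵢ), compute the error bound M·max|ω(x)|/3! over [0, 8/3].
32768*sqrt(3)/91125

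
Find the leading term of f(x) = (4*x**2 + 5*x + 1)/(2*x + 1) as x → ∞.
2*x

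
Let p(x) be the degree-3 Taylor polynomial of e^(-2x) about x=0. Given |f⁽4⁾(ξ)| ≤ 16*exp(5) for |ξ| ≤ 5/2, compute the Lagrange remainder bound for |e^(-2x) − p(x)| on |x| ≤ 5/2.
625*exp(5)/24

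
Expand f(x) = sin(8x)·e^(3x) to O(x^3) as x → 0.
8*x + 24*x**2 + O(x**3)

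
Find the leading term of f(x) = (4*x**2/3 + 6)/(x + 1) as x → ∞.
4*x/3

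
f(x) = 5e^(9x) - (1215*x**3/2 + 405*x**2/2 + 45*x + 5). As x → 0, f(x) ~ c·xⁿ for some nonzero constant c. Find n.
4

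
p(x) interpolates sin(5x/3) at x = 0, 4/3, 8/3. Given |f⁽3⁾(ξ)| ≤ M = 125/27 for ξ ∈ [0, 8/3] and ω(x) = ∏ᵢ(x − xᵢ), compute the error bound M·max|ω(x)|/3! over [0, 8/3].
8000*sqrt(3)/19683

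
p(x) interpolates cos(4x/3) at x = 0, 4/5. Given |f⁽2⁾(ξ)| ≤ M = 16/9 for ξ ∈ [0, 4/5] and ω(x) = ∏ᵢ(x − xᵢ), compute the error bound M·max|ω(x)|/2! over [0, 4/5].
32/225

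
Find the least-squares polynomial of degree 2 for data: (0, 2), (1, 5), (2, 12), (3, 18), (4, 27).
62/35 + (221/70)x + (11/14)x²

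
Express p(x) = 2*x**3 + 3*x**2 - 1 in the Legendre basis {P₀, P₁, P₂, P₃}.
(6/5)P₁ + (2)P₂ + (4/5)P₃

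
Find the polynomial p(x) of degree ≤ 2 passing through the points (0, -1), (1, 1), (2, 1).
-x**2 + 3*x - 1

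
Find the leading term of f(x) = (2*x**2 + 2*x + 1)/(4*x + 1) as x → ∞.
x/2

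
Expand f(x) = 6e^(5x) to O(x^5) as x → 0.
6 + 30*x + 75*x**2 + 125*x**3 + 625*x**4/4 + O(x**5)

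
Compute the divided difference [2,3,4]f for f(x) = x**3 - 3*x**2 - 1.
6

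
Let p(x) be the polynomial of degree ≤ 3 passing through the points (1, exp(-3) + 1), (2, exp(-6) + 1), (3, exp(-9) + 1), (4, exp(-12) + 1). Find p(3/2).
(-5*exp(3) + 1 + 15*exp(6) + 5*exp(9) + 16*exp(12))*exp(-12)/16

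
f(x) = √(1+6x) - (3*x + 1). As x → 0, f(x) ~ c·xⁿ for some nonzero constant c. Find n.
2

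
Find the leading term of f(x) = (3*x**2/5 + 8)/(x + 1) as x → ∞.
3*x/5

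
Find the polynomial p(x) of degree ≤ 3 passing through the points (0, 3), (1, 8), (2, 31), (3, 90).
3*x**3 + 2*x + 3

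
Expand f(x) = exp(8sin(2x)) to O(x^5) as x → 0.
1 + 16*x + 128*x**2 + 672*x**3 + 2560*x**4 + O(x**5)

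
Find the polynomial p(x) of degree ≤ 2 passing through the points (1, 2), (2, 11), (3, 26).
3*x**2 - 1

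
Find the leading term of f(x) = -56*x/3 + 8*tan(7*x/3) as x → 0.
2744*x**3/81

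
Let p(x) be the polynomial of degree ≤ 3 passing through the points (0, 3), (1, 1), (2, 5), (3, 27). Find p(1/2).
2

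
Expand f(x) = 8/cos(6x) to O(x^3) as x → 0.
8 + 144*x**2 + O(x**3)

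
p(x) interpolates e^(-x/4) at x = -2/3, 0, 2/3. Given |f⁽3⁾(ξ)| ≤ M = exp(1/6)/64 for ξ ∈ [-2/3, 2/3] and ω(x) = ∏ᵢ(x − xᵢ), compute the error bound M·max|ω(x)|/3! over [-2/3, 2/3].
sqrt(3)*exp(1/6)/5832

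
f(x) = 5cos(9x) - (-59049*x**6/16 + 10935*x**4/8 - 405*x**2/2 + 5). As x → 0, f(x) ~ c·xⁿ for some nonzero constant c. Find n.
8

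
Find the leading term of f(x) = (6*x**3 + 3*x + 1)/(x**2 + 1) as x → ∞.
6*x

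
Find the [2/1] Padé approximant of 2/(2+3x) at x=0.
1/(3*x/2 + 1)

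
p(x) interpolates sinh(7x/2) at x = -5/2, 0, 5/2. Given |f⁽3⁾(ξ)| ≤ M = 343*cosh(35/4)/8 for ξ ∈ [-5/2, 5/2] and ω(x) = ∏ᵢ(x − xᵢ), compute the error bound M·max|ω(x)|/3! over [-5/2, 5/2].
42875*sqrt(3)*cosh(35/4)/1728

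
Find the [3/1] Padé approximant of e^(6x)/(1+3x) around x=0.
(1 - 18*x**3)/(1 - 3*x)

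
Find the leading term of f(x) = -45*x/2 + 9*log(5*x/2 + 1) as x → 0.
-225*x**2/8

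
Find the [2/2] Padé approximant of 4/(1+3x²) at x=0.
4/(3*x**2 + 1)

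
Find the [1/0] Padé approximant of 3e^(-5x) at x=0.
3 - 15*x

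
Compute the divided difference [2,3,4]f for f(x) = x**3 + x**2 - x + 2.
10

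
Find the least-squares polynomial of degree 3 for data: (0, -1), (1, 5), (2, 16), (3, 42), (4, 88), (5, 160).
-5/6 + (1037/252)x + (5/84)x² + (10/9)x³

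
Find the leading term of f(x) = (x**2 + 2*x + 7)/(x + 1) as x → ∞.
x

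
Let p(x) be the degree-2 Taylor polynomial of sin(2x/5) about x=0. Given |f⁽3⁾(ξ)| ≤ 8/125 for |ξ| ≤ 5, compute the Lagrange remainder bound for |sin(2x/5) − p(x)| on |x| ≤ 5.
4/3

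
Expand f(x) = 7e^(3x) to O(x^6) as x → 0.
7 + 21*x + 63*x**2/2 + 63*x**3/2 + 189*x**4/8 + 567*x**5/40 + O(x**6)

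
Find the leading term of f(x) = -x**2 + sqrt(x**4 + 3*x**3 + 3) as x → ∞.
3*x/2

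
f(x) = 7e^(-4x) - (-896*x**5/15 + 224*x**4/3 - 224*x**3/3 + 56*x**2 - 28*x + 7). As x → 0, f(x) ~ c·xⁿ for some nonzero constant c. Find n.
6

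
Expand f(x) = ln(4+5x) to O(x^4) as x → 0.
log(4) + 5*x/4 - 25*x**2/32 + 125*x**3/192 + O(x**4)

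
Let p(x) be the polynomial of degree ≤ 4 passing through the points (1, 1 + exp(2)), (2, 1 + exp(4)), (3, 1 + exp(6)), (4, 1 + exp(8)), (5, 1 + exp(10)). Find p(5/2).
-5*exp(8)/32 - 5*exp(2)/128 + 1 + 15*exp(4)/32 + 45*exp(6)/64 + 3*exp(10)/128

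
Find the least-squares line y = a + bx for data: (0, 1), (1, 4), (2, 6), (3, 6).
a = 17/10, b = 17/10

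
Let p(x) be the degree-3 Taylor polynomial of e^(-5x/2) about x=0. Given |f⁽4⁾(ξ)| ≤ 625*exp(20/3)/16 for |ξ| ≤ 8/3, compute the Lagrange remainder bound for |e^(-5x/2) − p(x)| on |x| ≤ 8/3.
20000*exp(20/3)/243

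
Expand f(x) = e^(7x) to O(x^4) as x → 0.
1 + 7*x + 49*x**2/2 + 343*x**3/6 + O(x**4)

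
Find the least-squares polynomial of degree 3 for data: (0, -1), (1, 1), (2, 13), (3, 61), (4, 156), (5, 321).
-11/14 + (41/84)x + (-37/14)x² + (37/12)x³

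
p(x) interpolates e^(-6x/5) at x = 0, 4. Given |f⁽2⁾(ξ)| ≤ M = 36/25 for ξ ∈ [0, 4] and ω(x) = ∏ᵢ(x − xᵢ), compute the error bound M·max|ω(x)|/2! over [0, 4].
72/25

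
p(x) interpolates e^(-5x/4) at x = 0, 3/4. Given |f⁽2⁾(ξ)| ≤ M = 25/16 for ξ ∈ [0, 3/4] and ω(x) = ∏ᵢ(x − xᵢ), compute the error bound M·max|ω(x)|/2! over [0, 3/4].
225/2048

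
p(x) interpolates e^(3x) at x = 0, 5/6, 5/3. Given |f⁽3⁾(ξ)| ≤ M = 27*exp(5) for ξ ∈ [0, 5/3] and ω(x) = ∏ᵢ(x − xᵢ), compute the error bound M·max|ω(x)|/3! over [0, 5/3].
125*sqrt(3)*exp(5)/216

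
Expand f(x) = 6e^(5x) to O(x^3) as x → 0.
6 + 30*x + 75*x**2 + O(x**3)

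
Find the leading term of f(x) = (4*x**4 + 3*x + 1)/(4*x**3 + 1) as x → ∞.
x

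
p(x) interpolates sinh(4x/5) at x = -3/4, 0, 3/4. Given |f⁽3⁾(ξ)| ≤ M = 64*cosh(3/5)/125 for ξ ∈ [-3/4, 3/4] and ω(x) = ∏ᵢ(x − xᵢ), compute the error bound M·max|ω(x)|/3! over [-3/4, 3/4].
sqrt(3)*cosh(3/5)/125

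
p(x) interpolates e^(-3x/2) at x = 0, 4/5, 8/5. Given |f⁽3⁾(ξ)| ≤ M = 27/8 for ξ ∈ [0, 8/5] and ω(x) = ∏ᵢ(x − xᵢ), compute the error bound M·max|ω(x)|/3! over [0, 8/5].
8*sqrt(3)/125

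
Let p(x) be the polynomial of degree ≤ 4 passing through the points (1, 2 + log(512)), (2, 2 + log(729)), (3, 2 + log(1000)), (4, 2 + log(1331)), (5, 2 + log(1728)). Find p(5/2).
2 + log(450*11**(17/32)*2**(115/128)*3**(113/128)*5**(7/64)/11)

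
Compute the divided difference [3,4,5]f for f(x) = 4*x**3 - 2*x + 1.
48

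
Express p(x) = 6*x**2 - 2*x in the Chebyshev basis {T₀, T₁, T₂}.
(3)T₀ + (-2)T₁ + (3)T₂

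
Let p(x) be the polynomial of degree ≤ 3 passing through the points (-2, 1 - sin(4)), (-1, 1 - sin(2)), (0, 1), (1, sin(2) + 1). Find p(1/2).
-sin(4)/16 + 5*sin(2)/8 + 1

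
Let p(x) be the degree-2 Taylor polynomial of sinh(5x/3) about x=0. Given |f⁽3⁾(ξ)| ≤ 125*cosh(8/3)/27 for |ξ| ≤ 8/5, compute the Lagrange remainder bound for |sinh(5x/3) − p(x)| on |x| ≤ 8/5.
256*cosh(8/3)/81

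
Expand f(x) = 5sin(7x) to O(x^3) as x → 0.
35*x + O(x**3)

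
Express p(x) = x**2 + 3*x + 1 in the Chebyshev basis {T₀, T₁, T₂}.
(3/2)T₀ + (3)T₁ + (1/2)T₂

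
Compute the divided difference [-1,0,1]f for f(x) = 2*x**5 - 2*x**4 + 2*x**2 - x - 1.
0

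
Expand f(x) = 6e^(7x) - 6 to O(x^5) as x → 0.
42*x + 147*x**2 + 343*x**3 + 2401*x**4/4 + O(x**5)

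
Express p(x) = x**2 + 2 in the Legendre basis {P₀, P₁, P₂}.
(7/3)P₀ + (2/3)P₂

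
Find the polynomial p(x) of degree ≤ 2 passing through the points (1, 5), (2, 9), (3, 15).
x**2 + x + 3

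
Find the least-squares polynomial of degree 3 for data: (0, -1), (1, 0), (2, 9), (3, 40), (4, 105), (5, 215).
-8/9 + (22/189)x + (-407/252)x² + (221/108)x³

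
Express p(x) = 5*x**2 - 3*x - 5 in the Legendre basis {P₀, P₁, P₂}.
(-10/3)P₀ + (-3)P₁ + (10/3)P₂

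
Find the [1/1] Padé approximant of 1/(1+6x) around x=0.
1/(6*x + 1)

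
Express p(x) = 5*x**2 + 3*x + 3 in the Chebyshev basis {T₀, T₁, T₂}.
(11/2)T₀ + (3)T₁ + (5/2)T₂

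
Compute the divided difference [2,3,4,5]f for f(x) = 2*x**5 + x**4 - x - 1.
264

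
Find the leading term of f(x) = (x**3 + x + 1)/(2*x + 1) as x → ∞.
x**2/2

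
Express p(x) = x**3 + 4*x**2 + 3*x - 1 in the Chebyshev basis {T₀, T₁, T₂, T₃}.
T₀ + (15/4)T₁ + (2)T₂ + (1/4)T₃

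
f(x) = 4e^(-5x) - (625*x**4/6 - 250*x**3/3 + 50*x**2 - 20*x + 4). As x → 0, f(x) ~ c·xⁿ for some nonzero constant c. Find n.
5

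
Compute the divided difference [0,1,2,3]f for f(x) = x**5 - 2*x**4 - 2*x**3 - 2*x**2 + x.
11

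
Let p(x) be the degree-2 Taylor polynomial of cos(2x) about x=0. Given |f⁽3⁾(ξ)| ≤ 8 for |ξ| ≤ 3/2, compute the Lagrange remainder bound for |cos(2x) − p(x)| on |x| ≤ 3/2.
9/2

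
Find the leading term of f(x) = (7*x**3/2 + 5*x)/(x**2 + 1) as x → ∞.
7*x/2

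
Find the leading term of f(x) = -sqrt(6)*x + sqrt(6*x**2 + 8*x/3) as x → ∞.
2*sqrt(6)/9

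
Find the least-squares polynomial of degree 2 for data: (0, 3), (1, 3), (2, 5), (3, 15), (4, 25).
3 + (-12/5)x + (2)x²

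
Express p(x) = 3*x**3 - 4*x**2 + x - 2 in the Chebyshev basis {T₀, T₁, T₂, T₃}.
(-4)T₀ + (13/4)T₁ + (-2)T₂ + (3/4)T₃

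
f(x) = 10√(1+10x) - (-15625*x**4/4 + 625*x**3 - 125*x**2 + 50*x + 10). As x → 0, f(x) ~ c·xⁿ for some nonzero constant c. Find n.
5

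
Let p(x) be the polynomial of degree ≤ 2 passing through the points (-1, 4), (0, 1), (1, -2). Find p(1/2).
-1/2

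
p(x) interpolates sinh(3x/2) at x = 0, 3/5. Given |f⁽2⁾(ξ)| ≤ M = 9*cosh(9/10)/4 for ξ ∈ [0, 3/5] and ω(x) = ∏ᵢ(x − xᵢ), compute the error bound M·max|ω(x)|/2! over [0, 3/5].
81*cosh(9/10)/800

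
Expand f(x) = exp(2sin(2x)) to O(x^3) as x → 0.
1 + 4*x + 8*x**2 + O(x**3)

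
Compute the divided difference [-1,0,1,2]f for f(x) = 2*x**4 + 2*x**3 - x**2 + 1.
6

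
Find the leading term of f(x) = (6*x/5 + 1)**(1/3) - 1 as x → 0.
2*x/5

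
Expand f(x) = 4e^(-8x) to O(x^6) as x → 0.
4 - 32*x + 128*x**2 - 1024*x**3/3 + 2048*x**4/3 - 16384*x**5/15 + O(x**6)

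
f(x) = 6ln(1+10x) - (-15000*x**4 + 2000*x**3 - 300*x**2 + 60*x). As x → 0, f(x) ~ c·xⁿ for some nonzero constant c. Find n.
5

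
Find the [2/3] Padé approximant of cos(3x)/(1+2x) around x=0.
(1 - 15*x**2/4)/(3*x**3/2 + 3*x**2/4 + 2*x + 1)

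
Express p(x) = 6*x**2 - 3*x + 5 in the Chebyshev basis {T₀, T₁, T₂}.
(8)T₀ + (-3)T₁ + (3)T₂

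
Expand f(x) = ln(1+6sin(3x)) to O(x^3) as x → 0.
18*x - 162*x**2 + O(x**3)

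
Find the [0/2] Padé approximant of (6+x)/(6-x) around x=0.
1/(x**2/18 - x/3 + 1)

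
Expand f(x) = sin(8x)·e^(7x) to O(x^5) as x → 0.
8*x + 56*x**2 + 332*x**3/3 - 140*x**4 + O(x**5)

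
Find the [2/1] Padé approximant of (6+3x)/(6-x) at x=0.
(x/2 + 1)/(1 - x/6)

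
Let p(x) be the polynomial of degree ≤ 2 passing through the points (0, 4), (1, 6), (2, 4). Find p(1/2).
11/2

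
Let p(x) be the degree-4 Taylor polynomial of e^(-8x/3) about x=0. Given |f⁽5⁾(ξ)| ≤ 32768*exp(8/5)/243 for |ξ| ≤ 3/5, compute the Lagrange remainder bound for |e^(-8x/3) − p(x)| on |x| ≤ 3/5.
4096*exp(8/5)/46875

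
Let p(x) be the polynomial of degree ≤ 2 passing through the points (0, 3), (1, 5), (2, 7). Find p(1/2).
4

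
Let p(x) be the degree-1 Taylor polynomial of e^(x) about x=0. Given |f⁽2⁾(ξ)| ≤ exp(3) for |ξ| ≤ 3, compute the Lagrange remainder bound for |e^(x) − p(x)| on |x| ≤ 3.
9*exp(3)/2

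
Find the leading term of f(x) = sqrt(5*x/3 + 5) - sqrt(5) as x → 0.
sqrt(5)*x/6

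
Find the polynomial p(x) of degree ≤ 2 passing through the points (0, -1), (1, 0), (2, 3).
x**2 - 1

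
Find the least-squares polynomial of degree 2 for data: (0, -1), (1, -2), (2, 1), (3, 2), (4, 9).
-1 + (-8/5)x + x²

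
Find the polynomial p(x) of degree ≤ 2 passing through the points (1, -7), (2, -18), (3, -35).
-3*x**2 - 2*x - 2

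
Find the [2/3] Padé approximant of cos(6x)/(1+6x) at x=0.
(1 - 15*x**2)/(18*x**3 + 3*x**2 + 6*x + 1)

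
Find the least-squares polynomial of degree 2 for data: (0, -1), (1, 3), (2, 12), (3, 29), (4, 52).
-29/35 + (2/35)x + (23/7)x²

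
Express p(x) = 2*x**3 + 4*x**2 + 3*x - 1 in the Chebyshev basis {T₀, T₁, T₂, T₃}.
T₀ + (9/2)T₁ + (2)T₂ + (1/2)T₃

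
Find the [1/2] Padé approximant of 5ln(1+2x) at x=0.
10*x/(-x**2/3 + x + 1)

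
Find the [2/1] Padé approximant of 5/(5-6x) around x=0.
1/(1 - 6*x/5)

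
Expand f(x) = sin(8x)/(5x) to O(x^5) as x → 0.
8/5 - 256*x**2/15 + 4096*x**4/75 + O(x**5)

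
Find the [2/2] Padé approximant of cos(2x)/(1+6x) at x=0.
(-103*x**2/51 + x/17 + 1)/(x**2/3 + 103*x/17 + 1)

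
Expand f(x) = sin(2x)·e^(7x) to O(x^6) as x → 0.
2*x + 14*x**2 + 143*x**3/3 + 105*x**4 + 10061*x**5/60 + O(x**6)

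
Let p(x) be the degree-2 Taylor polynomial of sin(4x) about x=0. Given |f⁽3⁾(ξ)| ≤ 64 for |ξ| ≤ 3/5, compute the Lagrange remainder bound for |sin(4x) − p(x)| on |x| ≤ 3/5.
288/125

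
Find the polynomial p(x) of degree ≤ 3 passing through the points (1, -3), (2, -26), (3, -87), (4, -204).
-3*x**3 - x**2 + x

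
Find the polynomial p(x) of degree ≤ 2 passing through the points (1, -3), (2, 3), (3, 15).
3*x**2 - 3*x - 3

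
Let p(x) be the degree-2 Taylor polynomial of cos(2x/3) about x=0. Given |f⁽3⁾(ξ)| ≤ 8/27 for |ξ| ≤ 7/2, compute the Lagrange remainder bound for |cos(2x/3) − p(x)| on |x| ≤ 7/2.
343/162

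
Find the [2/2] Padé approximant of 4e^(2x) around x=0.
(4*x**2/3 + 4*x + 4)/(x**2/3 - x + 1)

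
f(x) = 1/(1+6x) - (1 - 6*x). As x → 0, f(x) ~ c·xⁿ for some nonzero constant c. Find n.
2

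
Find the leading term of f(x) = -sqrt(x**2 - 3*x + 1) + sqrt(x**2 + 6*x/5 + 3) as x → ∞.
21/10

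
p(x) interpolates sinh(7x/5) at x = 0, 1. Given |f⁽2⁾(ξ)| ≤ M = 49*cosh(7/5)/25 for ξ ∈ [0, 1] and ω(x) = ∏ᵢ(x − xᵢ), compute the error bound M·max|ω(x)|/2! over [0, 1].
49*cosh(7/5)/200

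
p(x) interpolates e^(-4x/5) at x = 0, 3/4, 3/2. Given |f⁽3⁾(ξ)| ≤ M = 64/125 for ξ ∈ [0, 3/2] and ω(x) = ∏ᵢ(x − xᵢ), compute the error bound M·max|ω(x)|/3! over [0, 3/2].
sqrt(3)/125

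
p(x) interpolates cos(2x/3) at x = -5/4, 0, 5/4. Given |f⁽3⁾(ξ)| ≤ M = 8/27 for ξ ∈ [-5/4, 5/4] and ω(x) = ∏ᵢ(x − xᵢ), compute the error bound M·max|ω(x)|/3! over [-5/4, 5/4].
125*sqrt(3)/5832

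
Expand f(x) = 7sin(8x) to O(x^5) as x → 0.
56*x - 1792*x**3/3 + O(x**5)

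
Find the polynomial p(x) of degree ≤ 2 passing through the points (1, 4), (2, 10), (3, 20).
2*x**2 + 2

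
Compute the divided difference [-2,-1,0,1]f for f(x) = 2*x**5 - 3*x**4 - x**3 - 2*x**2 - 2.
15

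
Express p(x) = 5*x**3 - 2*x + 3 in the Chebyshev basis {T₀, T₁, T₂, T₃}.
(3)T₀ + (7/4)T₁ + (5/4)T₃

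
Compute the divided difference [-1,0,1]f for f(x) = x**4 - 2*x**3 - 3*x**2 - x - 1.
-2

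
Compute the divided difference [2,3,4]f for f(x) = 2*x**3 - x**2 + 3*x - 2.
17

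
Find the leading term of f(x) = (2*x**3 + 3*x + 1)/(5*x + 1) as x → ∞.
2*x**2/5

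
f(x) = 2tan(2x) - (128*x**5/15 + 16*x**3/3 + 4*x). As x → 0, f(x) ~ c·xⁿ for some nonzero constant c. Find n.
7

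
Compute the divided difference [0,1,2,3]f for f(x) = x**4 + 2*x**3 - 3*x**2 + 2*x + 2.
8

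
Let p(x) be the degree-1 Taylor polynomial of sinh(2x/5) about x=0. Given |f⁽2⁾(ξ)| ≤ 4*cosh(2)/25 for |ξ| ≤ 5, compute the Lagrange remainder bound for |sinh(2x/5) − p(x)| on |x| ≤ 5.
2*cosh(2)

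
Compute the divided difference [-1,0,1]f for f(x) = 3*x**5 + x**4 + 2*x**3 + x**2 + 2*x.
2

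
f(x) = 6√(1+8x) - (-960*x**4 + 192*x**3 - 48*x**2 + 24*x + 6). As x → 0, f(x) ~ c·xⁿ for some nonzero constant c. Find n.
5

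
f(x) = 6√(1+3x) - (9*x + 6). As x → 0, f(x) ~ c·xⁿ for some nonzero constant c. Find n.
2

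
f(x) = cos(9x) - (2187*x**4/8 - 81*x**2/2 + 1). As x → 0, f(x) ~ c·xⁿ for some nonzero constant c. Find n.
6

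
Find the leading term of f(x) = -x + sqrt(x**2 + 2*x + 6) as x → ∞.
1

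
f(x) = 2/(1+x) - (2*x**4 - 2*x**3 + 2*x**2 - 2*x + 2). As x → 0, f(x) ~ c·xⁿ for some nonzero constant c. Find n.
5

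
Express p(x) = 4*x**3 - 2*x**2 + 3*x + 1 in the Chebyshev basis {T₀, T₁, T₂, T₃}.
(6)T₁ - T₂ + T₃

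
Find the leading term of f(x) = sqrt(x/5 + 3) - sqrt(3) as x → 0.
sqrt(3)*x/30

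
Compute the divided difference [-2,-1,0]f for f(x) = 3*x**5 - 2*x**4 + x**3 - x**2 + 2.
-63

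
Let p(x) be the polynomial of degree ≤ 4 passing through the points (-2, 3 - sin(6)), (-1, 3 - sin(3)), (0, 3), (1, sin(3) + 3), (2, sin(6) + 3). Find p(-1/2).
-5*sin(3)/8 + sin(6)/16 + 3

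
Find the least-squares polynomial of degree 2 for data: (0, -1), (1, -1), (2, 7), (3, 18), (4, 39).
-34/35 + (-207/70)x + (45/14)x²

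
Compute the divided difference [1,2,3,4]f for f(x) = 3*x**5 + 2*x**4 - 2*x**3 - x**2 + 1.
213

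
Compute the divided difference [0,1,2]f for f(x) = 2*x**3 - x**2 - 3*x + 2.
5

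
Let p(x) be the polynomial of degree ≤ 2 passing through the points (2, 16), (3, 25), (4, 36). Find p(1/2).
25/4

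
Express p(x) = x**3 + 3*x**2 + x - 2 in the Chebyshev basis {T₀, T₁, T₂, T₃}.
(-1/2)T₀ + (7/4)T₁ + (3/2)T₂ + (1/4)T₃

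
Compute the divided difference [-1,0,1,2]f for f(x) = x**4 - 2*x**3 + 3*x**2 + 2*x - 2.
0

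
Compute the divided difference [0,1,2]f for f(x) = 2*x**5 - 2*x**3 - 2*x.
24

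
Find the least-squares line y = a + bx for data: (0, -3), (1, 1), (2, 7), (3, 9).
a = -14/5, b = 21/5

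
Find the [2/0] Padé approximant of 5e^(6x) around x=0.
90*x**2 + 30*x + 5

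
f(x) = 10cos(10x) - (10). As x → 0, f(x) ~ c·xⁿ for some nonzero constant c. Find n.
2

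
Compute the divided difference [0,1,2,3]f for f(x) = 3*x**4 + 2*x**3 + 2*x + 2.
20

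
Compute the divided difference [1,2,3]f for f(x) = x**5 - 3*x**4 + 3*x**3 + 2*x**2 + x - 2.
35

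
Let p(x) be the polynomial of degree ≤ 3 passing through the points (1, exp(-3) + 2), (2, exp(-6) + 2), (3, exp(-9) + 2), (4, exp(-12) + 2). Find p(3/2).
(-5*exp(3) + 1 + 15*exp(6) + 5*exp(9) + 32*exp(12))*exp(-12)/16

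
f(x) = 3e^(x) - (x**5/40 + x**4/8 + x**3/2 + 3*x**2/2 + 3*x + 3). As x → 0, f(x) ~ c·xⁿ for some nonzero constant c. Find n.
6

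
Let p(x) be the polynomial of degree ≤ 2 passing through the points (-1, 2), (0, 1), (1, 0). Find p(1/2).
1/2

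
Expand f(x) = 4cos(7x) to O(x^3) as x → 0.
4 - 98*x**2 + O(x**3)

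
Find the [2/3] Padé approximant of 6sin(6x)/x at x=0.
(36 - 756*x**2/5)/(9*x**2/5 + 1)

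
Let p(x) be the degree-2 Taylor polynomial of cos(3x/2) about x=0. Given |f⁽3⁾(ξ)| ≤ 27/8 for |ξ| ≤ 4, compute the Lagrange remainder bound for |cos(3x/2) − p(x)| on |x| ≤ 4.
36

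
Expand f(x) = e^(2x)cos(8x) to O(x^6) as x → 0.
1 + 2*x - 30*x**2 - 188*x**3/3 + 322*x**4/3 + 4484*x**5/15 + O(x**6)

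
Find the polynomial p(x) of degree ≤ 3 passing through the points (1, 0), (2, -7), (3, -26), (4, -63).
1 - x**3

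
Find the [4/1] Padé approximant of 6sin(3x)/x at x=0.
243*x**4/20 - 27*x**2 + 18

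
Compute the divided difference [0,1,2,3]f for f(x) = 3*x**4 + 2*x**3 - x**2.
20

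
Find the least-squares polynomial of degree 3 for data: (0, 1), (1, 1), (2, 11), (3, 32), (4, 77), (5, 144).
1 + (-97/42)x + (45/28)x² + (11/12)x³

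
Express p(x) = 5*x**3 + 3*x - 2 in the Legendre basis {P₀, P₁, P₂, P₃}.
(-2)P₀ + (6)P₁ + (2)P₃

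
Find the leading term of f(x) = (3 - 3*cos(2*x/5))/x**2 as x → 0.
6/25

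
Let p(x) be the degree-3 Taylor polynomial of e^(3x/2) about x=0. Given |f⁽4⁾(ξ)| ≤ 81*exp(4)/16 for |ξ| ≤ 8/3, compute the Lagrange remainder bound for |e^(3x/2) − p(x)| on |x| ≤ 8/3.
32*exp(4)/3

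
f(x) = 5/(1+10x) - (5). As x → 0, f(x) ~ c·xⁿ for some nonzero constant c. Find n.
1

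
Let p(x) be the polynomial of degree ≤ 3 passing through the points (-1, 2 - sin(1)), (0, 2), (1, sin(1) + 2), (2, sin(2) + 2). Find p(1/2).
-sin(2)/16 + 5*sin(1)/8 + 2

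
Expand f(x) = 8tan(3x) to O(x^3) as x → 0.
24*x + O(x**3)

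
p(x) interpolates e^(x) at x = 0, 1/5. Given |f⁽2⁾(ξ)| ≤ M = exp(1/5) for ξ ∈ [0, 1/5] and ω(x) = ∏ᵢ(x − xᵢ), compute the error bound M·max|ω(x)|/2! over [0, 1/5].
exp(1/5)/200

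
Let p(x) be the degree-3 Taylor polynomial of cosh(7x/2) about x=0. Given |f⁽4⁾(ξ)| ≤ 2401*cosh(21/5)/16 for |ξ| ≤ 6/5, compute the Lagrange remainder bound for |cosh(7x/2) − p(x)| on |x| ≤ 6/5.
64827*cosh(21/5)/5000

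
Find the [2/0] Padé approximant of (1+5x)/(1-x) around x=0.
6*x**2 + 6*x + 1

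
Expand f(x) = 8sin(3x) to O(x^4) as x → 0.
24*x - 36*x**3 + O(x**4)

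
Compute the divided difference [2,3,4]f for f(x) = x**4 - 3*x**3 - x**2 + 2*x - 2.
27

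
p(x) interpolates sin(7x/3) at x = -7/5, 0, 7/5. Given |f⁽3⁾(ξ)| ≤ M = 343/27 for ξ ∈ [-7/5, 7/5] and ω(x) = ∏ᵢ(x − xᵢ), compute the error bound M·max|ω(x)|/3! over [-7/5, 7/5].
117649*sqrt(3)/91125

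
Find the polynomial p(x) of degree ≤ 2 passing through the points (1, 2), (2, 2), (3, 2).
2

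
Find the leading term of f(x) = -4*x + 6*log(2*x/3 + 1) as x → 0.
-4*x**2/3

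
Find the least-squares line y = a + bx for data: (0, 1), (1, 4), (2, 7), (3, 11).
a = 4/5, b = 33/10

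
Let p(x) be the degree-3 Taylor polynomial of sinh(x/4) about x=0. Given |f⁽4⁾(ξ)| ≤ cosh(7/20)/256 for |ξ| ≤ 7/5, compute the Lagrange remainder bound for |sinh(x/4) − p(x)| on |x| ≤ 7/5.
2401*cosh(7/20)/3840000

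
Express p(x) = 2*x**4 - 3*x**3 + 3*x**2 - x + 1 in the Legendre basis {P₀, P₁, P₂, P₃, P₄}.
(12/5)P₀ + (-14/5)P₁ + (22/7)P₂ + (-6/5)P₃ + (16/35)P₄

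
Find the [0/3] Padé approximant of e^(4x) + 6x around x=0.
1/(-2552*x**3/3 + 92*x**2 - 10*x + 1)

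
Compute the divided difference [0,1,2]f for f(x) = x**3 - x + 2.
3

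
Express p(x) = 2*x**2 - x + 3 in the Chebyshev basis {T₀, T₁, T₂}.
(4)T₀ - T₁ + T₂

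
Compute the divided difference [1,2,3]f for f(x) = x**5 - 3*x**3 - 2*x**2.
70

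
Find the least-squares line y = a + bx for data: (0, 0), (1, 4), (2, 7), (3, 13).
a = -3/10, b = 21/5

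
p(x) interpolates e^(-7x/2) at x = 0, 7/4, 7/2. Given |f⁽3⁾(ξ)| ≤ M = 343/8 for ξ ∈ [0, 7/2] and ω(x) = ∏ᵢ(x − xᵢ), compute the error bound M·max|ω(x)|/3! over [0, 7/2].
117649*sqrt(3)/13824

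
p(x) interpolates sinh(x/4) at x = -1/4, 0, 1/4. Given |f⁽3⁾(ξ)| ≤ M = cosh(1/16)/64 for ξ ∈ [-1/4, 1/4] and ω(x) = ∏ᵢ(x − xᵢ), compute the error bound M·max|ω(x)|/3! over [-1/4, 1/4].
sqrt(3)*cosh(1/16)/110592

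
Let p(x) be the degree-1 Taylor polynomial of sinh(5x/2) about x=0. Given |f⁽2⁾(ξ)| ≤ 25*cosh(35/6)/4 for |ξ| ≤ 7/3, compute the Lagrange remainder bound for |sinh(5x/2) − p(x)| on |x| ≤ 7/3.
1225*cosh(35/6)/72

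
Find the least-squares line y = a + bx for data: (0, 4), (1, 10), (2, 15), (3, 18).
a = 47/10, b = 47/10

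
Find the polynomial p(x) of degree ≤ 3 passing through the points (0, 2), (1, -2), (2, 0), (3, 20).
2*x**3 - 3*x**2 - 3*x + 2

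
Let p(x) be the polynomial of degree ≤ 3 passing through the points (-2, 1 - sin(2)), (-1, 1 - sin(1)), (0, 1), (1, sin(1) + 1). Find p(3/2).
5*sin(2)/16 + 7*sin(1)/8 + 1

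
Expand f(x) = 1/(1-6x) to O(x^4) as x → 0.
1 + 6*x + 36*x**2 + 216*x**3 + O(x**4)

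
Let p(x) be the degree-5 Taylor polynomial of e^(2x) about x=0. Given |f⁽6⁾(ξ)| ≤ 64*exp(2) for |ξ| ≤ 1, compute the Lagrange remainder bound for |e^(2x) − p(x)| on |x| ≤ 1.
4*exp(2)/45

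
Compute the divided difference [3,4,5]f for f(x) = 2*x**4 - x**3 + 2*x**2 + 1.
184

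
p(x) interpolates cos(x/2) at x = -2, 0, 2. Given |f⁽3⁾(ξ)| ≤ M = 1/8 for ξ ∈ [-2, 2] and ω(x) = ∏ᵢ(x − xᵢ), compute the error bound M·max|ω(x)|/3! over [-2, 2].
sqrt(3)/27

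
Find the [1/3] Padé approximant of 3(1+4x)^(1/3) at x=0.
(10*x + 3)/(64*x**3/81 - 8*x**2/9 + 2*x + 1)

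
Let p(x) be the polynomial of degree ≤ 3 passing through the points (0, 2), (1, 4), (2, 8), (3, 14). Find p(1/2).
11/4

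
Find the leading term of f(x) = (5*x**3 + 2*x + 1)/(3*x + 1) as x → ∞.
5*x**2/3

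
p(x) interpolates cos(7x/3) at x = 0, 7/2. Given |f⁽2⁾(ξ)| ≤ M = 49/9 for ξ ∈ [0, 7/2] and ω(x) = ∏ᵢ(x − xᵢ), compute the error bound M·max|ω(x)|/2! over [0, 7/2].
2401/288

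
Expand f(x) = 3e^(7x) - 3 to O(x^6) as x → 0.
21*x + 147*x**2/2 + 343*x**3/2 + 2401*x**4/8 + 16807*x**5/40 + O(x**6)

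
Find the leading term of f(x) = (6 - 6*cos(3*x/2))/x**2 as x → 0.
27/4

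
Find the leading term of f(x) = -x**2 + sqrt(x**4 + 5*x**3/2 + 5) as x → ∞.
5*x/4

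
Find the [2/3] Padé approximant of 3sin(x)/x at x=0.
(3 - 7*x**2/20)/(x**2/20 + 1)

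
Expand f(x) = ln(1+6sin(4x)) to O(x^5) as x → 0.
24*x - 288*x**2 + 4544*x**3 - 81408*x**4 + O(x**5)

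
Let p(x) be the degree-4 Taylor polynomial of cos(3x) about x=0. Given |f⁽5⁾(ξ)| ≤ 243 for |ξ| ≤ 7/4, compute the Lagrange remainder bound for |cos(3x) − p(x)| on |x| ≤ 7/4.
1361367/40960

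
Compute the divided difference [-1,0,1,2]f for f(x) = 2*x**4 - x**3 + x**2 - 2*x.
3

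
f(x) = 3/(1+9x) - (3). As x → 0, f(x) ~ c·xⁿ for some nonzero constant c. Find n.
1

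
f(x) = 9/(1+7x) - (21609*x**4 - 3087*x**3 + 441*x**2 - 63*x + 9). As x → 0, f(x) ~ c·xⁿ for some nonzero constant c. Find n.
5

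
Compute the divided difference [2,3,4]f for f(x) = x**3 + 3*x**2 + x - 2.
12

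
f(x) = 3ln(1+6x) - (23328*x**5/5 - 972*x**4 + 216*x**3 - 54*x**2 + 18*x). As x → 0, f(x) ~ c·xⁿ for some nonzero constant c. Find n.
6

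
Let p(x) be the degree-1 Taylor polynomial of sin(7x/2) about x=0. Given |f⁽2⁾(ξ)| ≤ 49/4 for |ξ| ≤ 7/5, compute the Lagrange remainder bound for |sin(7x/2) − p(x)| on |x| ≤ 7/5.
2401/200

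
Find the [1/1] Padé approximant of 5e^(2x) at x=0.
(5*x + 5)/(1 - x)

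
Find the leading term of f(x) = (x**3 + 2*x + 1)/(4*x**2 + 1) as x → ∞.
x/4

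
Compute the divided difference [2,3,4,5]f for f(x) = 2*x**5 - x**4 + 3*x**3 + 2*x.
239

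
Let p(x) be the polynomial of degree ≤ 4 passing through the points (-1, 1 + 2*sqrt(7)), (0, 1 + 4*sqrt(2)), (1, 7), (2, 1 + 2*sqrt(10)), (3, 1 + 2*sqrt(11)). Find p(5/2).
-73/32 - 5*sqrt(7)/64 + 7*sqrt(2)/8 + 35*sqrt(11)/64 + 35*sqrt(10)/16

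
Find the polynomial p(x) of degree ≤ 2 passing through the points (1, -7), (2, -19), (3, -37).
-3*x**2 - 3*x - 1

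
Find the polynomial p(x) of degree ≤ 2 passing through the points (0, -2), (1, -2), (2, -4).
-x**2 + x - 2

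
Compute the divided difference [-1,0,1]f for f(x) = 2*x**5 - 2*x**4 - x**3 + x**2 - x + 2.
-1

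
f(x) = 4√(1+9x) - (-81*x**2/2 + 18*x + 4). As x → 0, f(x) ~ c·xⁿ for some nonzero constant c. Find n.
3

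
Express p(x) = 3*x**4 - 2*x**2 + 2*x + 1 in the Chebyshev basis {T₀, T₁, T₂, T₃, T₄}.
(9/8)T₀ + (2)T₁ + (1/2)T₂ + (3/8)T₄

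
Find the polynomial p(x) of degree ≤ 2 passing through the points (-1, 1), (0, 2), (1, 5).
x**2 + 2*x + 2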